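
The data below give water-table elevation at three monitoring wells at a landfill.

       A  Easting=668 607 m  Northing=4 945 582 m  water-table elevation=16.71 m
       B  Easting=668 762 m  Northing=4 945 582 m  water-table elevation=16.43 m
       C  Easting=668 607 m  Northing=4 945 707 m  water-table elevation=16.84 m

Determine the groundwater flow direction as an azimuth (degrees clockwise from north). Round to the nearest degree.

120°

∂h/∂x = (16.43 − 16.71) / (668762 − 668607) = -0.001806
∂h/∂y = (16.84 − 16.71) / (4945707 − 4945582) = +0.001040
Flow direction (−∇h) has components (+0.001806 E, -0.001040 N).
Azimuth = atan2(E, N) = atan2(+0.001806, -0.001040) = 119.9° ≈ 120°.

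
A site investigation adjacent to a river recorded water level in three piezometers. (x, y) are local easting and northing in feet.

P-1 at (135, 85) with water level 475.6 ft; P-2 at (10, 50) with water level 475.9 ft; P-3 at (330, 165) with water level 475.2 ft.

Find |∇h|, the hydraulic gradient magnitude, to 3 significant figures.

0.00413

Taking P-1 as reference: P-2−P-1 = (-125, -35, +0.3); P-3−P-1 = (195, 80, -0.4).
Determinant of the coordinate differences = (-125)·80 − 195·(-35) = -3175.
∂h/∂x = [(+0.3)·80 − (-0.4)·(-35)] / -3175 = -0.003150
∂h/∂y = [(-125)·(-0.4) − 195·(+0.3)] / -3175 = +0.002677
|∇h| = √(-0.003150² + 0.002677²) = 0.004134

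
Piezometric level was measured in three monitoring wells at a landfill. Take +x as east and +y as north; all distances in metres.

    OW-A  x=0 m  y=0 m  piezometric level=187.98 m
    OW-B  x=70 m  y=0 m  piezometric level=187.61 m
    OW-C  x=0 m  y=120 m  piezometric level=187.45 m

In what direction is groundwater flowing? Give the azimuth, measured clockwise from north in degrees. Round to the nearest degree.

050°

∂h/∂x = (187.61 − 187.98) / (70 − 0) = -0.005286
∂h/∂y = (187.45 − 187.98) / (120 − 0) = -0.004417
Flow direction (−∇h) has components (+0.005286 E, +0.004417 N).
Azimuth = atan2(E, N) = atan2(+0.005286, +0.004417) = 50.1° ≈ 050°.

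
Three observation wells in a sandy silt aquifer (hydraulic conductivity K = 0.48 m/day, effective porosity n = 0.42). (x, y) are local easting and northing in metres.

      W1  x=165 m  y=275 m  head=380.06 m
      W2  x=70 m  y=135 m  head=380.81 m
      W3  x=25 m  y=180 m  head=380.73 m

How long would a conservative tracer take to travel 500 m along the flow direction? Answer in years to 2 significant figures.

With h = a·x + b·y + c and W1 as origin, the differences give:
  (-95)·a + (-140)·b = +0.75
  (-140)·a + (-95)·b = +0.67
Eliminate b (×(-95) and ×(-140), subtract): -10575·a = 22.550 → a = ∂h/∂x = -0.002132
Back-substitute: b = ∂h/∂y = -0.003910.
|∇h| = √(-0.002132² + -0.003910²) = 0.004453
Seepage velocity v = K·i/n = 0.48 × 0.004453 / 0.42 = 0.005089 m/day.
t = 500 / 0.005089 = 9.825e+04 days = 269 years.

270 years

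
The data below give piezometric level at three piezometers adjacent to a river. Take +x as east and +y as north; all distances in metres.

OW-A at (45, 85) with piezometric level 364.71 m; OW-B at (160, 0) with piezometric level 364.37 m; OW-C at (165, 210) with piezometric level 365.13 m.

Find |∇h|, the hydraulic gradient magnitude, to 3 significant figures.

Taking OW-A as reference: OW-B−OW-A = (115, -85, -0.34); OW-C−OW-A = (120, 125, +0.42).
Solve a·Δx + b·Δy = Δh: det = 115·125 − 120·(-85) = 24575.
∂h/∂x = [(-0.34)·125 − (+0.42)·(-85)] / 24575 = -0.0002767
∂h/∂y = [115·(+0.42) − 120·(-0.34)] / 24575 = +0.003626
|∇h| = √(-0.0002767² + 0.003626²) = 0.003637

0.00364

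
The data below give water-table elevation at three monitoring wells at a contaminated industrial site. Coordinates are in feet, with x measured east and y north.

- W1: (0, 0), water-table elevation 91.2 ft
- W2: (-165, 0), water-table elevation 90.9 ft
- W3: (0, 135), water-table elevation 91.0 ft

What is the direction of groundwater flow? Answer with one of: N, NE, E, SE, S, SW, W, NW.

NW

∂h/∂x = (90.9 − 91.2) / (-165 − 0) = +0.001818
∂h/∂y = (91.0 − 91.2) / (135 − 0) = -0.001481
Flow = −∇h = (-0.001818 east, +0.001481 north), which points northwest.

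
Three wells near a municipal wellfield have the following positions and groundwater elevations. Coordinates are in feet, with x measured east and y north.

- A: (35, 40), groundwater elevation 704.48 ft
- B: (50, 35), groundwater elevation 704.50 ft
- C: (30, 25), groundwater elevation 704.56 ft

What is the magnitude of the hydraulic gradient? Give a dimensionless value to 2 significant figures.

0.0052

Differences from A: to B (Δx, Δy, Δh) = (15, -5, +0.02); to C = (-5, -15, +0.08).
Determinant of the coordinate differences = 15·(-15) − (-5)·(-5) = -250.
∂h/∂x = [(+0.02)·(-15) − (+0.08)·(-5)] / -250 = -0.0004000
∂h/∂y = [15·(+0.08) − (-5)·(+0.02)] / -250 = -0.005200
|∇h| = √(-0.0004000² + -0.005200²) = 0.005215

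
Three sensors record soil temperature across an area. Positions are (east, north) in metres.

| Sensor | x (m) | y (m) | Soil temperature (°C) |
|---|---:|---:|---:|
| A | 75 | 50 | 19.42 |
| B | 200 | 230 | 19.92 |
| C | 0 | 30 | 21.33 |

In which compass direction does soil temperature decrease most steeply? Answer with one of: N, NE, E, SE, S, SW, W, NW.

With T = a·x + b·y + c and A as origin, the differences give:
  125·a + 180·b = +0.50
  (-75)·a + (-20)·b = +1.91
Eliminate b (×(-20) and ×180, subtract): 11000·a = -353.800 → a = ∂T/∂x = -0.03216
Back-substitute: b = ∂T/∂y = +0.02511.
Steepest decrease is along −∇f = (+0.03216 E, -0.02511 N) → southeast.

SE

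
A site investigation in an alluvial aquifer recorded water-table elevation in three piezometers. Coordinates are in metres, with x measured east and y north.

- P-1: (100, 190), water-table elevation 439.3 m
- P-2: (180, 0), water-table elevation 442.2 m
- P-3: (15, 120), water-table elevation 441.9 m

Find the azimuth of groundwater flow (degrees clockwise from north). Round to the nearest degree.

033°

Taking P-1 as reference: P-2−P-1 = (80, -190, +2.9); P-3−P-1 = (-85, -70, +2.6).
Determinant of the coordinate differences = 80·(-70) − (-85)·(-190) = -21750.
∂h/∂x = [(+2.9)·(-70) − (+2.6)·(-190)] / -21750 = -0.01338
∂h/∂y = [80·(+2.6) − (-85)·(+2.9)] / -21750 = -0.02090
Flow direction (−∇h) has components (+0.01338 E, +0.02090 N).
Azimuth = atan2(E, N) = atan2(+0.01338, +0.02090) = 32.6° ≈ 033°.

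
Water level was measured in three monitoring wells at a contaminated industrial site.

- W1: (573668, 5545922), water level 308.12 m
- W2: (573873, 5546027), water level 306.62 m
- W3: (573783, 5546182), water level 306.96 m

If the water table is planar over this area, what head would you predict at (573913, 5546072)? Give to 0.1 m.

With h = a·x + b·y + c and W1 as origin, the differences give:
  205·a + 105·b = -1.50
  115·a + 260·b = -1.16
Eliminate b (×260 and ×105, subtract): 41225·a = -268.200 → a = ∂h/∂x = -0.006506
Back-substitute: b = ∂h/∂y = -0.001584.
h(573913, 5546072) = 308.12 + (-0.006506)·(245) + (-0.001584)·(150) = 308.12 -1.594 -0.238 = 306.288 m.

306.3 m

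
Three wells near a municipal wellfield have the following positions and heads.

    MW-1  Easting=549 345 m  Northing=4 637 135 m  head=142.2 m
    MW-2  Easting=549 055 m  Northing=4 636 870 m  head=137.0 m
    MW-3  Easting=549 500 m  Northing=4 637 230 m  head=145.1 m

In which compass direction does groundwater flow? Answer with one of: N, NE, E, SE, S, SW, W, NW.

Differences from MW-1: to MW-2 (Δx, Δy, Δh) = (-290, -265, -5.2); to MW-3 = (155, 95, +2.9).
Determinant of the coordinate differences = (-290)·95 − 155·(-265) = 13525.
∂h/∂x = [(-5.2)·95 − (+2.9)·(-265)] / 13525 = +0.02030
∂h/∂y = [(-290)·(+2.9) − 155·(-5.2)] / 13525 = -0.002588
Flow = −∇h = (-0.02030 east, +0.002588 north), which points west.

W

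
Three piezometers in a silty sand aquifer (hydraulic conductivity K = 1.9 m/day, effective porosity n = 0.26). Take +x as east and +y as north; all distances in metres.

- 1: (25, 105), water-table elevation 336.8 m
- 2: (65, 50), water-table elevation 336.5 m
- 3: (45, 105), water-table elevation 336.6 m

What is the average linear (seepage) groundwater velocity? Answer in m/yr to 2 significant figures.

Taking 1 as reference: 2−1 = (40, -55, -0.3); 3−1 = (20, 0, -0.2).
Determinant of the coordinate differences = 40·0 − 20·(-55) = 1100.
∂h/∂x = [(-0.3)·0 − (-0.2)·(-55)] / 1100 = -0.010000
∂h/∂y = [40·(-0.2) − 20·(-0.3)] / 1100 = -0.001818
|∇h| = √(-0.010000² + -0.001818²) = 0.01016
Seepage velocity v = K·i/n = 1.9 × 0.01016 / 0.26 = 0.07425 m/day = 27.12 m/yr.

27 m/yr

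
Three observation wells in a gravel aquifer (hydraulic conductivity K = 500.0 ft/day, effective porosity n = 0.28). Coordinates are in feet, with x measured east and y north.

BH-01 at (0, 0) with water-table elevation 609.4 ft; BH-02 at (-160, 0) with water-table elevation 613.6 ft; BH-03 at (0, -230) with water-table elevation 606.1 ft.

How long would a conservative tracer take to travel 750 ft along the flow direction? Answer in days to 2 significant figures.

∂h/∂x = (613.6 − 609.4) / (-160 − 0) = -0.02625
∂h/∂y = (606.1 − 609.4) / (-230 − 0) = +0.01435
|∇h| = √(-0.02625² + 0.01435²) = 0.02992
Seepage velocity v = K·i/n = 500.0 × 0.02992 / 0.28 = 53.43 ft/day.
t = 750 / 53.43 = 14.04 days.

14 days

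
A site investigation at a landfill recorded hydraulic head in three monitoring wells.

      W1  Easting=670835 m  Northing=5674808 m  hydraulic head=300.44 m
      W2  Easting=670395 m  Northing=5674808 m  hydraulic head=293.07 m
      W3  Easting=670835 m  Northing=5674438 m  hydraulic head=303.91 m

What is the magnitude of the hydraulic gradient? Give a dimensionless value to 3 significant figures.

∂h/∂x = (293.07 − 300.44) / (670395 − 670835) = +0.01675
∂h/∂y = (303.91 − 300.44) / (5674438 − 5674808) = -0.009378
|∇h| = √(0.01675² + -0.009378²) = 0.0192

0.0192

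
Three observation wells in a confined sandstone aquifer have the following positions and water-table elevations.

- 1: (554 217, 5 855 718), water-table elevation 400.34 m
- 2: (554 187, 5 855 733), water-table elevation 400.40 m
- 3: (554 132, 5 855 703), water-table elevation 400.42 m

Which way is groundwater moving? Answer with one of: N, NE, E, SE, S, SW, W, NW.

SE

With h = a·x + b·y + c and 1 as origin, the differences give:
  (-30)·a + 15·b = +0.06
  (-85)·a + (-15)·b = +0.08
Eliminate b (×(-15) and ×15, subtract): 1725·a = -2.100 → a = ∂h/∂x = -0.001217
Back-substitute: b = ∂h/∂y = +0.001565.
Flow = −∇h = (+0.001217 east, -0.001565 north), which points southeast.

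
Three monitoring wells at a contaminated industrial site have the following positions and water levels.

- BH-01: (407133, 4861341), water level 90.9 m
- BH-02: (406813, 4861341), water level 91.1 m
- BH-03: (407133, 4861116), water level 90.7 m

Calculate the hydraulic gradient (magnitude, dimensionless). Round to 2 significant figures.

∂h/∂x = (91.1 − 90.9) / (406813 − 407133) = -0.0006250
∂h/∂y = (90.7 − 90.9) / (4861116 − 4861341) = +0.0008889
|∇h| = √(-0.0006250² + 0.0008889²) = 0.001087

0.0011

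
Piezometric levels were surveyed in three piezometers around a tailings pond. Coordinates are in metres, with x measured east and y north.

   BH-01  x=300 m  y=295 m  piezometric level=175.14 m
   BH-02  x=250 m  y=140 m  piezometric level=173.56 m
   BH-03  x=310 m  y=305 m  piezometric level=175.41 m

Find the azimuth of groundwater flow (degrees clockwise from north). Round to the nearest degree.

Taking BH-01 as reference: BH-02−BH-01 = (-50, -155, -1.58); BH-03−BH-01 = (10, 10, +0.27).
Solve a·Δx + b·Δy = Δh: det = (-50)·10 − 10·(-155) = 1050.
∂h/∂x = [(-1.58)·10 − (+0.27)·(-155)] / 1050 = +0.02481
∂h/∂y = [(-50)·(+0.27) − 10·(-1.58)] / 1050 = +0.002190
Flow direction (−∇h) has components (-0.02481 E, -0.002190 N).
Azimuth = atan2(E, N) = atan2(-0.02481, -0.002190) = 265.0° ≈ 265°.

265°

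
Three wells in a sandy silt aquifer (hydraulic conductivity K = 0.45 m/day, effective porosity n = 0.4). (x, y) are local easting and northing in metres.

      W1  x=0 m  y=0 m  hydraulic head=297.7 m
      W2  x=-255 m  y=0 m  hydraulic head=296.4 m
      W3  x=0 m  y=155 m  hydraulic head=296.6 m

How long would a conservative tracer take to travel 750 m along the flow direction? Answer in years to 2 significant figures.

∂h/∂x = (296.4 − 297.7) / (-255 − 0) = +0.005098
∂h/∂y = (296.6 − 297.7) / (155 − 0) = -0.007097
|∇h| = √(0.005098² + -0.007097²) = 0.008738
Seepage velocity v = K·i/n = 0.45 × 0.008738 / 0.4 = 0.00983 m/day.
t = 750 / 0.00983 = 7.63e+04 days = 209 years.

210 years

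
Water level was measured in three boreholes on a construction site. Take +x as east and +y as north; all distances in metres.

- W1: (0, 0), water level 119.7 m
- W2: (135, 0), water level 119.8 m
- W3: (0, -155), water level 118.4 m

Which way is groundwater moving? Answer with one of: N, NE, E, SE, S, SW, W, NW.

S

∂h/∂x = (119.8 − 119.7) / (135 − 0) = +0.0007407
∂h/∂y = (118.4 − 119.7) / (-155 − 0) = +0.008387
Flow = −∇h = (-0.0007407 east, -0.008387 north), which points south.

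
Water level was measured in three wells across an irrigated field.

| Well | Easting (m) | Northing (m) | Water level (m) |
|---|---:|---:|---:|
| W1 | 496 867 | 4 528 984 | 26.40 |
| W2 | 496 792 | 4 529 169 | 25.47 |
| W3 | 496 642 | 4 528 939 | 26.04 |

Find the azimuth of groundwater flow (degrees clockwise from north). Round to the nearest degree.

Three-point gradient (reference W1): Δ to W2 = (-75, 185, -0.93), Δ to W3 = (-225, -45, -0.36).
∂h/∂x = +0.002410, ∂h/∂y = -0.004050 (det = 45000).
Flow direction (−∇h) has components (-0.002410 E, +0.004050 N).
Azimuth = atan2(E, N) = atan2(-0.002410, +0.004050) = 329.2° ≈ 329°.

329°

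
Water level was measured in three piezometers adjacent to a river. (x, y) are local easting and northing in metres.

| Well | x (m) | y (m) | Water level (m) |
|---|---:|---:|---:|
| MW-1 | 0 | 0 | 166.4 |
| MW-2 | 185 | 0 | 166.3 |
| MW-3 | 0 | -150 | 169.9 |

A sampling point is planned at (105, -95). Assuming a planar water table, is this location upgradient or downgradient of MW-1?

∂h/∂x = (166.3 − 166.4) / (185 − 0) = -0.0005405
∂h/∂y = (169.9 − 166.4) / (-150 − 0) = -0.02333
Head at (105, -95) = 166.4 + (-0.0005405)·(105) + (-0.02333)·(-95) = 168.56 m.
That is higher than the 166.4 m at MW-1, so the point is upgradient.

upgradient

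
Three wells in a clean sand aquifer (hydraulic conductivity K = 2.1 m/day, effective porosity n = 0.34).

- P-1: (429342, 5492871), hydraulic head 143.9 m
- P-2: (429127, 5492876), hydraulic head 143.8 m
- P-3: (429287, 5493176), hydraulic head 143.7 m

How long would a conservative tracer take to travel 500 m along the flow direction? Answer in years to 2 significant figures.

Three-point gradient (reference P-1): Δ to P-2 = (-215, 5, -0.1), Δ to P-3 = (-55, 305, -0.2).
∂h/∂x = +0.0004518, ∂h/∂y = -0.0005743 (det = -65300).
|∇h| = √(0.0004518² + -0.0005743²) = 0.0007307
Seepage velocity v = K·i/n = 2.1 × 0.0007307 / 0.34 = 0.004513 m/day.
t = 500 / 0.004513 = 1.108e+05 days = 303 years.

300 years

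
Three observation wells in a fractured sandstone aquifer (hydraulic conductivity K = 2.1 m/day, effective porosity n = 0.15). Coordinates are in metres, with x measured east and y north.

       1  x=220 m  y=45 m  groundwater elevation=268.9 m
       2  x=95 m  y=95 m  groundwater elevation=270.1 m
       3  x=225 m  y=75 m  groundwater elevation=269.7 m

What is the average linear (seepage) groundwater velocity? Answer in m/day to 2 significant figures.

0.37 m/day

Differences from 1: to 2 (Δx, Δy, Δh) = (-125, 50, +1.2); to 3 = (5, 30, +0.8).
Solve a·Δx + b·Δy = Δh: det = (-125)·30 − 5·50 = -4000.
∂h/∂x = [(+1.2)·30 − (+0.8)·50] / -4000 = +0.0010000
∂h/∂y = [(-125)·(+0.8) − 5·(+1.2)] / -4000 = +0.02650
|∇h| = √(0.0010000² + 0.02650²) = 0.02652
Seepage velocity v = K·i/n = 2.1 × 0.02652 / 0.15 = 0.3713 m/day.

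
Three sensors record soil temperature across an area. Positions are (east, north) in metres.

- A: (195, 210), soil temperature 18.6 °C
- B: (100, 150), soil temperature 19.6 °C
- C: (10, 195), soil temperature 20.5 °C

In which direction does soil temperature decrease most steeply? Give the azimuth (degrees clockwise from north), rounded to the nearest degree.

Differences from A: to B (Δx, Δy, Δh) = (-95, -60, +1.0); to C = (-185, -15, +1.9).
Solve a·Δx + b·Δy = ΔT: det = (-95)·(-15) − (-185)·(-60) = -9675.
∂T/∂x = [(+1.0)·(-15) − (+1.9)·(-60)] / -9675 = -0.01023
∂T/∂y = [(-95)·(+1.9) − (-185)·(+1.0)] / -9675 = -0.0004651
Steepest decrease is along −∇f: components (+0.01023 E, +0.0004651 N).
Azimuth = atan2(+0.01023, +0.0004651) = 87.4° ≈ 087°.

087°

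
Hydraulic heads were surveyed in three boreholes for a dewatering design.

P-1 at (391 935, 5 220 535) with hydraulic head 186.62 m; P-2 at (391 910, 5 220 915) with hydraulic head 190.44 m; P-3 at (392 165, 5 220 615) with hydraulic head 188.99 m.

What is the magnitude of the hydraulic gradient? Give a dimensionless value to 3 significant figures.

0.0124

With h = a·x + b·y + c and P-1 as origin, the differences give:
  (-25)·a + 380·b = +3.82
  230·a + 80·b = +2.37
Eliminate b (×80 and ×380, subtract): -89400·a = -595.000 → a = ∂h/∂x = +0.006655
Back-substitute: b = ∂h/∂y = +0.01049.
|∇h| = √(0.006655² + 0.01049²) = 0.01242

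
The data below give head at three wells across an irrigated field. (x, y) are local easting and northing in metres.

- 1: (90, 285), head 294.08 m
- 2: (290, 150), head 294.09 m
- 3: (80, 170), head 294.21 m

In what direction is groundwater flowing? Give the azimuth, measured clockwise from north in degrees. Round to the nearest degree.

032°

Differences from 1: to 2 (Δx, Δy, Δh) = (200, -135, +0.01); to 3 = (-10, -115, +0.13).
Determinant of the coordinate differences = 200·(-115) − (-10)·(-135) = -24350.
∂h/∂x = [(+0.01)·(-115) − (+0.13)·(-135)] / -24350 = -0.0006735
∂h/∂y = [200·(+0.13) − (-10)·(+0.01)] / -24350 = -0.001072
Flow direction (−∇h) has components (+0.0006735 E, +0.001072 N).
Azimuth = atan2(E, N) = atan2(+0.0006735, +0.001072) = 32.1° ≈ 032°.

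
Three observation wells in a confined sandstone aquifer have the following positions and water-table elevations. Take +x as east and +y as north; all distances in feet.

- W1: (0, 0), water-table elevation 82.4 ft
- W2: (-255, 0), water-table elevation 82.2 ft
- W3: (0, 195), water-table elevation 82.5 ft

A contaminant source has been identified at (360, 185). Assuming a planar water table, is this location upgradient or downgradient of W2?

upgradient

∂h/∂x = (82.2 − 82.4) / (-255 − 0) = +0.0007843
∂h/∂y = (82.5 − 82.4) / (195 − 0) = +0.0005128
Head at (360, 185) = 82.4 + (+0.0007843)·(360) + (+0.0005128)·(185) = 82.78 ft.
That is higher than the 82.2 ft at W2, so the point is upgradient.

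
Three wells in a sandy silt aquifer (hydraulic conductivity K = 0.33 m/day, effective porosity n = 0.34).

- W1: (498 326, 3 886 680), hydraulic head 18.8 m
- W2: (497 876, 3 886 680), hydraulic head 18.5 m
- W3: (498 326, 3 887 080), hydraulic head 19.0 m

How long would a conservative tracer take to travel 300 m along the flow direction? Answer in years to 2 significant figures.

∂h/∂x = (18.5 − 18.8) / (497876 − 498326) = +0.0006667
∂h/∂y = (19.0 − 18.8) / (3887080 − 3886680) = +0.0005000
|∇h| = √(0.0006667² + 0.0005000²) = 0.0008334
Seepage velocity v = K·i/n = 0.33 × 0.0008334 / 0.34 = 0.0008089 m/day.
t = 300 / 0.0008089 = 3.709e+05 days = 1.02e+03 years.

1000 years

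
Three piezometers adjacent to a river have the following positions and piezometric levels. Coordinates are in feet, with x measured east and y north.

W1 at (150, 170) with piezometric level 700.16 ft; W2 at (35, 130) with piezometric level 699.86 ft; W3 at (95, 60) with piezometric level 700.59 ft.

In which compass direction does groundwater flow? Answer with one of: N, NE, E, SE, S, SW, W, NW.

NW

With h = a·x + b·y + c and W1 as origin, the differences give:
  (-115)·a + (-40)·b = -0.30
  (-55)·a + (-110)·b = +0.43
Eliminate b (×(-110) and ×(-40), subtract): 10450·a = 50.200 → a = ∂h/∂x = +0.004804
Back-substitute: b = ∂h/∂y = -0.006311.
Flow = −∇h = (-0.004804 east, +0.006311 north), which points northwest.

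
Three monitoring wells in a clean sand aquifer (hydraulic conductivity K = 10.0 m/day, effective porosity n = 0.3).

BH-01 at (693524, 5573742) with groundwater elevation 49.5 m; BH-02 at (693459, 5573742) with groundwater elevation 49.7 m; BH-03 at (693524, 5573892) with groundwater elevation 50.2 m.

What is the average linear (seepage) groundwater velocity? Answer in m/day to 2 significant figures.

0.19 m/day

∂h/∂x = (49.7 − 49.5) / (693459 − 693524) = -0.003077
∂h/∂y = (50.2 − 49.5) / (5573892 − 5573742) = +0.004667
|∇h| = √(-0.003077² + 0.004667²) = 0.00559
Seepage velocity v = K·i/n = 10.0 × 0.00559 / 0.3 = 0.1863 m/day.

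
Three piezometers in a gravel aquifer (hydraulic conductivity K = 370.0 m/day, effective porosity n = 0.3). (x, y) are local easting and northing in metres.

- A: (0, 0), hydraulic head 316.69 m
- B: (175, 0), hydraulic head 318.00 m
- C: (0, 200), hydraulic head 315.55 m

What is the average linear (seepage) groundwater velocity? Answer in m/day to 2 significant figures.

∂h/∂x = (318.00 − 316.69) / (175 − 0) = +0.007486
∂h/∂y = (315.55 − 316.69) / (200 − 0) = -0.005700
|∇h| = √(0.007486² + -0.005700²) = 0.009409
Seepage velocity v = K·i/n = 370.0 × 0.009409 / 0.3 = 11.6 m/day.

12 m/day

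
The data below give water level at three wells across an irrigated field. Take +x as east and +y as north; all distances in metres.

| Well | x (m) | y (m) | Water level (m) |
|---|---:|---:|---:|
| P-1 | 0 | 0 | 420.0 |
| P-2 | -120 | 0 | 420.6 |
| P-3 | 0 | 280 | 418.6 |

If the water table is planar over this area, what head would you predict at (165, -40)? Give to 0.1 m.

∂h/∂x = (420.6 − 420.0) / (-120 − 0) = -0.005000
∂h/∂y = (418.6 − 420.0) / (280 − 0) = -0.005000
h(165, -40) = 420.0 + (-0.005000)·(165) + (-0.005000)·(-40) = 420.0 -0.825 +0.200 = 419.375 m.

419.4 m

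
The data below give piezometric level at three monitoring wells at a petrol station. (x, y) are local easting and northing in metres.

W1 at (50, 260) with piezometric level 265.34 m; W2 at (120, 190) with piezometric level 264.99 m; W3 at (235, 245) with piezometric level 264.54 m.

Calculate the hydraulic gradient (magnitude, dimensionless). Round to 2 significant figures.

0.0043

Three-point gradient (reference W1): Δ to W2 = (70, -70, -0.35), Δ to W3 = (185, -15, -0.80).
∂h/∂x = -0.004265, ∂h/∂y = +0.0007353 (det = 11900).
|∇h| = √(-0.004265² + 0.0007353²) = 0.004328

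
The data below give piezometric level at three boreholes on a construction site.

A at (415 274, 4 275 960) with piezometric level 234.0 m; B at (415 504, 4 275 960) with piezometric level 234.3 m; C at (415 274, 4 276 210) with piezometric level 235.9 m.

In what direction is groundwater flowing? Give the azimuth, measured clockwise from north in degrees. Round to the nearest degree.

∂h/∂x = (234.3 − 234.0) / (415504 − 415274) = +0.001304
∂h/∂y = (235.9 − 234.0) / (4276210 − 4275960) = +0.007600
Flow direction (−∇h) has components (-0.001304 E, -0.007600 N).
Azimuth = atan2(E, N) = atan2(-0.001304, -0.007600) = 189.7° ≈ 190°.

190°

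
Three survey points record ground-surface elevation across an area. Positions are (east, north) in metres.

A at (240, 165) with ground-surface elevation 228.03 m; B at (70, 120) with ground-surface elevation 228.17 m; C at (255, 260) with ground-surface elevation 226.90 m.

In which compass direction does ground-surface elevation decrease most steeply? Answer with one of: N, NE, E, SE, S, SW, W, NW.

With z = a·x + b·y + c and A as origin, the differences give:
  (-170)·a + (-45)·b = +0.14
  15·a + 95·b = -1.13
Eliminate b (×95 and ×(-45), subtract): -15475·a = -37.550 → a = ∂z/∂x = +0.002426
Back-substitute: b = ∂z/∂y = -0.01228.
Steepest decrease is along −∇f = (-0.002426 E, +0.01228 N) → north.

N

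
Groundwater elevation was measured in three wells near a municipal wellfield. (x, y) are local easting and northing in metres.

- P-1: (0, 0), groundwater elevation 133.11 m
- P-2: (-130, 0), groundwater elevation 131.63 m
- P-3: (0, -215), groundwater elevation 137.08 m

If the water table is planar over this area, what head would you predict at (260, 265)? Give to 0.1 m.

∂h/∂x = (131.63 − 133.11) / (-130 − 0) = +0.01138
∂h/∂y = (137.08 − 133.11) / (-215 − 0) = -0.01847
h(260, 265) = 133.11 + (+0.01138)·(260) + (-0.01847)·(265) = 133.11 +2.960 -4.893 = 131.177 m.

131.2 m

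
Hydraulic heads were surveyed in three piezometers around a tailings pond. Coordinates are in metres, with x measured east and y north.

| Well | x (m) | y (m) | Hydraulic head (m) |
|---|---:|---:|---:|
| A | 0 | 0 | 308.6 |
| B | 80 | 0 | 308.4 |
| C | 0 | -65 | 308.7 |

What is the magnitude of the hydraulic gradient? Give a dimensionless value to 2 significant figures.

∂h/∂x = (308.4 − 308.6) / (80 − 0) = -0.002500
∂h/∂y = (308.7 − 308.6) / (-65 − 0) = -0.001538
|∇h| = √(-0.002500² + -0.001538²) = 0.002935

0.0029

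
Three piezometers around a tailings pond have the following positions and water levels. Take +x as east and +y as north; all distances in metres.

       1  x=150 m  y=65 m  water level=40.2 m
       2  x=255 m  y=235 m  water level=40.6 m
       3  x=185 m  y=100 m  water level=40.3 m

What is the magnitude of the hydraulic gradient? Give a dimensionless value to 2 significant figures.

Taking 1 as reference: 2−1 = (105, 170, +0.4); 3−1 = (35, 35, +0.1).
Solve a·Δx + b·Δy = Δh: det = 105·35 − 35·170 = -2275.
∂h/∂x = [(+0.4)·35 − (+0.1)·170] / -2275 = +0.001319
∂h/∂y = [105·(+0.1) − 35·(+0.4)] / -2275 = +0.001538
|∇h| = √(0.001319² + 0.001538²) = 0.002026

0.0020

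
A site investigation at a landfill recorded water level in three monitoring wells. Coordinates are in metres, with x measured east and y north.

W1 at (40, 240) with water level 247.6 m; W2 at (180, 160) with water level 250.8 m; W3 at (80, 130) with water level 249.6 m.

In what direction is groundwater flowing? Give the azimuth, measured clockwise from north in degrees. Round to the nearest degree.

Taking W1 as reference: W2−W1 = (140, -80, +3.2); W3−W1 = (40, -110, +2.0).
Determinant of the coordinate differences = 140·(-110) − 40·(-80) = -12200.
∂h/∂x = [(+3.2)·(-110) − (+2.0)·(-80)] / -12200 = +0.01574
∂h/∂y = [140·(+2.0) − 40·(+3.2)] / -12200 = -0.01246
Flow direction (−∇h) has components (-0.01574 E, +0.01246 N).
Azimuth = atan2(E, N) = atan2(-0.01574, +0.01246) = 308.4° ≈ 308°.

308°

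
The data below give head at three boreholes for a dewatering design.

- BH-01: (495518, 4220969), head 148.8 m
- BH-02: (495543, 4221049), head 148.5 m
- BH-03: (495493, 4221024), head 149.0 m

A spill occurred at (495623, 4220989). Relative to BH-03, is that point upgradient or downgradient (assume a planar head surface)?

Differences from BH-01: to BH-02 (Δx, Δy, Δh) = (25, 80, -0.3); to BH-03 = (-25, 55, +0.2).
Solve a·Δx + b·Δy = Δh: det = 25·55 − (-25)·80 = 3375.
∂h/∂x = [(-0.3)·55 − (+0.2)·80] / 3375 = -0.009630
∂h/∂y = [25·(+0.2) − (-25)·(-0.3)] / 3375 = -0.0007407
Head at (495623, 4220989) = 148.8 + (-0.009630)·(105) + (-0.0007407)·(20) = 147.77 m.
That is lower than the 149.0 m at BH-03, so the point is downgradient.

downgradient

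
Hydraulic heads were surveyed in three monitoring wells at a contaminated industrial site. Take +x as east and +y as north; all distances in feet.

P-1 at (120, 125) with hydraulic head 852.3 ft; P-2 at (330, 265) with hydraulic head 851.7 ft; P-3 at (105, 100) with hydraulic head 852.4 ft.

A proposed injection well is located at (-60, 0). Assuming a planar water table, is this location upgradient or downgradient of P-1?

With h = a·x + b·y + c and P-1 as origin, the differences give:
  210·a + 140·b = -0.6
  (-15)·a + (-25)·b = +0.1
Eliminate b (×(-25) and ×140, subtract): -3150·a = 1.00 → a = ∂h/∂x = -0.0003175
Back-substitute: b = ∂h/∂y = -0.003810.
Head at (-60, 0) = 852.3 + (-0.0003175)·(-180) + (-0.003810)·(-125) = 852.83 ft.
That is higher than the 852.3 ft at P-1, so the point is upgradient.

upgradient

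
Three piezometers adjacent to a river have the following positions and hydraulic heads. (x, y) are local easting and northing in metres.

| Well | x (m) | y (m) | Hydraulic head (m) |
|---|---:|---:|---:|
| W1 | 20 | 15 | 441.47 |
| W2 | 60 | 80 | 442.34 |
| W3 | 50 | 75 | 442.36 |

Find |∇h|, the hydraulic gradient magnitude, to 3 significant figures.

Differences from W1: to W2 (Δx, Δy, Δh) = (40, 65, +0.87); to W3 = (30, 60, +0.89).
Determinant of the coordinate differences = 40·60 − 30·65 = 450.
∂h/∂x = [(+0.87)·60 − (+0.89)·65] / 450 = -0.01256
∂h/∂y = [40·(+0.89) − 30·(+0.87)] / 450 = +0.02111
|∇h| = √(-0.01256² + 0.02111²) = 0.02456

0.0246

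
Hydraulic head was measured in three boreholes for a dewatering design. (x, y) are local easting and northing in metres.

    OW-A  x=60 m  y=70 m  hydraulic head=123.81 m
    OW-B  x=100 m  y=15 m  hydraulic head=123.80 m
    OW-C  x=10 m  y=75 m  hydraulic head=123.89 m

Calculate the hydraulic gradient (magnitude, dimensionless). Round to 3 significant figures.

0.00201

With h = a·x + b·y + c and OW-A as origin, the differences give:
  40·a + (-55)·b = -0.01
  (-50)·a + 5·b = +0.08
Eliminate b (×5 and ×(-55), subtract): -2550·a = 4.350 → a = ∂h/∂x = -0.001706
Back-substitute: b = ∂h/∂y = -0.001059.
|∇h| = √(-0.001706² + -0.001059²) = 0.002008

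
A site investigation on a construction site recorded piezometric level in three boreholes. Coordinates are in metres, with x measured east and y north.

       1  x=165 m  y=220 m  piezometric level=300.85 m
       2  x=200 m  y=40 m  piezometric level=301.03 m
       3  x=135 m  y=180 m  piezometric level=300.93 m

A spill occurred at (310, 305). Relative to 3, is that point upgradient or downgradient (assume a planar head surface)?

With h = a·x + b·y + c and 1 as origin, the differences give:
  35·a + (-180)·b = +0.18
  (-30)·a + (-40)·b = +0.08
Eliminate b (×(-40) and ×(-180), subtract): -6800·a = 7.200 → a = ∂h/∂x = -0.001059
Back-substitute: b = ∂h/∂y = -0.001206.
Head at (310, 305) = 300.85 + (-0.001059)·(145) + (-0.001206)·(85) = 300.59 m.
That is lower than the 300.93 m at 3, so the point is downgradient.

downgradient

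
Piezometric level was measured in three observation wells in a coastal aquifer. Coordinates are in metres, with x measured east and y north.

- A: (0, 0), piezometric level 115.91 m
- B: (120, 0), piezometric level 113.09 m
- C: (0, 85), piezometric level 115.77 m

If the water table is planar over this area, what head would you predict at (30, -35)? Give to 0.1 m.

∂h/∂x = (113.09 − 115.91) / (120 − 0) = -0.02350
∂h/∂y = (115.77 − 115.91) / (85 − 0) = -0.001647
h(30, -35) = 115.91 + (-0.02350)·(30) + (-0.001647)·(-35) = 115.91 -0.705 +0.058 = 115.263 m.

115.3 m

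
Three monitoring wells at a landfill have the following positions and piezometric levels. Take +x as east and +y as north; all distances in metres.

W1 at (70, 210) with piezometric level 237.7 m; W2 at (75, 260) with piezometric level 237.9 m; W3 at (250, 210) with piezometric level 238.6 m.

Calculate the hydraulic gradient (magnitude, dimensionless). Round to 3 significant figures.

Differences from W1: to W2 (Δx, Δy, Δh) = (5, 50, +0.2); to W3 = (180, 0, +0.9).
Determinant of the coordinate differences = 5·0 − 180·50 = -9000.
∂h/∂x = [(+0.2)·0 − (+0.9)·50] / -9000 = +0.005000
∂h/∂y = [5·(+0.9) − 180·(+0.2)] / -9000 = +0.003500
|∇h| = √(0.005000² + 0.003500²) = 0.006103

0.00610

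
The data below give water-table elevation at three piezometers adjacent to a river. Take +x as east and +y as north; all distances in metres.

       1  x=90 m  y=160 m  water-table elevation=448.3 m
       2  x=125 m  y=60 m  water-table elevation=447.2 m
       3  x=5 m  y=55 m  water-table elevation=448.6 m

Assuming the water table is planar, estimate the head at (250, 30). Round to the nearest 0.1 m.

445.5 m

With h = a·x + b·y + c and 1 as origin, the differences give:
  35·a + (-100)·b = -1.1
  (-85)·a + (-105)·b = +0.3
Eliminate b (×(-105) and ×(-100), subtract): -12175·a = 145.50 → a = ∂h/∂x = -0.01195
Back-substitute: b = ∂h/∂y = +0.006817.
h(250, 30) = 448.3 + (-0.01195)·(160) + (+0.006817)·(-130) = 448.3 -1.912 -0.886 = 445.502 m.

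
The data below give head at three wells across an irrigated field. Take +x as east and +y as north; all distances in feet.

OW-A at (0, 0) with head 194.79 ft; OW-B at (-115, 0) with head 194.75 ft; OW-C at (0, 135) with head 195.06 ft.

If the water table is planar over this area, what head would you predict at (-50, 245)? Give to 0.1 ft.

195.3 ft

∂h/∂x = (194.75 − 194.79) / (-115 − 0) = +0.0003478
∂h/∂y = (195.06 − 194.79) / (135 − 0) = +0.002000
h(-50, 245) = 194.79 + (+0.0003478)·(-50) + (+0.002000)·(245) = 194.79 -0.017 +0.490 = 195.263 ft.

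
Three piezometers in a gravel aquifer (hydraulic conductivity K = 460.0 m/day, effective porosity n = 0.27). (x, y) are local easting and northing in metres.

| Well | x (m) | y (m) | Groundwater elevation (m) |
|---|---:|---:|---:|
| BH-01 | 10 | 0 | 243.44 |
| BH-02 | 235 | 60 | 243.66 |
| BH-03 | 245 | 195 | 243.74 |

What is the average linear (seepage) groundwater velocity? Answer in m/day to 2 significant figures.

Differences from BH-01: to BH-02 (Δx, Δy, Δh) = (225, 60, +0.22); to BH-03 = (235, 195, +0.30).
Determinant of the coordinate differences = 225·195 − 235·60 = 29775.
∂h/∂x = [(+0.22)·195 − (+0.30)·60] / 29775 = +0.0008363
∂h/∂y = [225·(+0.30) − 235·(+0.22)] / 29775 = +0.0005306
|∇h| = √(0.0008363² + 0.0005306²) = 0.0009904
Seepage velocity v = K·i/n = 460.0 × 0.0009904 / 0.27 = 1.687 m/day.

1.7 m/day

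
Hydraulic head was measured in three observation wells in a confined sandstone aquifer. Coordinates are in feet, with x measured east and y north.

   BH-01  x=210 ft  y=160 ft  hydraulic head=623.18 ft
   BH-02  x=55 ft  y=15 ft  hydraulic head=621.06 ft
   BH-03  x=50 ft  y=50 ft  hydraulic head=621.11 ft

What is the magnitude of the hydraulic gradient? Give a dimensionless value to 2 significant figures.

0.011

With h = a·x + b·y + c and BH-01 as origin, the differences give:
  (-155)·a + (-145)·b = -2.12
  (-160)·a + (-110)·b = -2.07
Eliminate b (×(-110) and ×(-145), subtract): -6150·a = -66.950 → a = ∂h/∂x = +0.01089
Back-substitute: b = ∂h/∂y = +0.002984.
|∇h| = √(0.01089² + 0.002984²) = 0.01129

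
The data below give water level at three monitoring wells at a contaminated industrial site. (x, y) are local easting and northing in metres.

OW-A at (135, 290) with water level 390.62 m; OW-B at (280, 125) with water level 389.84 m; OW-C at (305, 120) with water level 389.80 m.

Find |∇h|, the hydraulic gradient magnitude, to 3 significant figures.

Differences from OW-A: to OW-B (Δx, Δy, Δh) = (145, -165, -0.78); to OW-C = (170, -170, -0.82).
Solve a·Δx + b·Δy = Δh: det = 145·(-170) − 170·(-165) = 3400.
∂h/∂x = [(-0.78)·(-170) − (-0.82)·(-165)] / 3400 = -0.0007941
∂h/∂y = [145·(-0.82) − 170·(-0.78)] / 3400 = +0.004029
|∇h| = √(-0.0007941² + 0.004029²) = 0.004107

0.00411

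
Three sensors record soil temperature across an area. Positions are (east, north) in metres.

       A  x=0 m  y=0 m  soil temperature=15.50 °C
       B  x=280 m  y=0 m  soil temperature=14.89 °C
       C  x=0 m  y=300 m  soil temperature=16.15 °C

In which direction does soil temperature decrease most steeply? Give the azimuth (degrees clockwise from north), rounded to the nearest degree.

∂T/∂x = (14.89 − 15.50) / (280 − 0) = -0.002179
∂T/∂y = (16.15 − 15.50) / (300 − 0) = +0.002167
Steepest decrease is along −∇f: components (+0.002179 E, -0.002167 N).
Azimuth = atan2(+0.002179, -0.002167) = 134.8° ≈ 135°.

135°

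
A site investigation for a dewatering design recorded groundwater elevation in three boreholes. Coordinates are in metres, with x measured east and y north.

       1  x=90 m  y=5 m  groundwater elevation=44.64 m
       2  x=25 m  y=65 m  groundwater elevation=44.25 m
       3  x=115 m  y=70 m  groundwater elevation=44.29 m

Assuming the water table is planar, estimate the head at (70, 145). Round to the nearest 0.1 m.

Taking 1 as reference: 2−1 = (-65, 60, -0.39); 3−1 = (25, 65, -0.35).
Solve a·Δx + b·Δy = Δh: det = (-65)·65 − 25·60 = -5725.
∂h/∂x = [(-0.39)·65 − (-0.35)·60] / -5725 = +0.0007598
∂h/∂y = [(-65)·(-0.35) − 25·(-0.39)] / -5725 = -0.005677
h(70, 145) = 44.64 + (+0.0007598)·(-20) + (-0.005677)·(140) = 44.64 -0.015 -0.795 = 43.830 m.

43.8 m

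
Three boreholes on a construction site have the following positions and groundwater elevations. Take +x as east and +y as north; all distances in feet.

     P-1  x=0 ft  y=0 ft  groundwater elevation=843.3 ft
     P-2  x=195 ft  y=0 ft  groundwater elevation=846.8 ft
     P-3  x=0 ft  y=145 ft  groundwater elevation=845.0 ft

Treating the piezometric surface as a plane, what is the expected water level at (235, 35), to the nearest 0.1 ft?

847.9 ft

∂h/∂x = (846.8 − 843.3) / (195 − 0) = +0.01795
∂h/∂y = (845.0 − 843.3) / (145 − 0) = +0.01172
h(235, 35) = 843.3 + (+0.01795)·(235) + (+0.01172)·(35) = 843.3 +4.218 +0.410 = 847.928 ft.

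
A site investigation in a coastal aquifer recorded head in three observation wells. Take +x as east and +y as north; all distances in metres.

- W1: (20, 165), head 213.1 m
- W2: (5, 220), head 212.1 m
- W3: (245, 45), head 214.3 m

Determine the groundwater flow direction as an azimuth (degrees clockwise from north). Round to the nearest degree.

Taking W1 as reference: W2−W1 = (-15, 55, -1.0); W3−W1 = (225, -120, +1.2).
Determinant of the coordinate differences = (-15)·(-120) − 225·55 = -10575.
∂h/∂x = [(-1.0)·(-120) − (+1.2)·55] / -10575 = -0.005106
∂h/∂y = [(-15)·(+1.2) − 225·(-1.0)] / -10575 = -0.01957
Flow direction (−∇h) has components (+0.005106 E, +0.01957 N).
Azimuth = atan2(E, N) = atan2(+0.005106, +0.01957) = 14.6° ≈ 015°.

015°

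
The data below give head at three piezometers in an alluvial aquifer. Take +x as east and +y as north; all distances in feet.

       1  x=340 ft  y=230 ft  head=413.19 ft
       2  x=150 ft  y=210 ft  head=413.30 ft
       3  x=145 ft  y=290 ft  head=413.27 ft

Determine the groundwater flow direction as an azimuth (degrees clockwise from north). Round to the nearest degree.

Three-point gradient (reference 1): Δ to 2 = (-190, -20, +0.11), Δ to 3 = (-195, 60, +0.08).
∂h/∂x = -0.0005359, ∂h/∂y = -0.0004085 (det = -15300).
Flow direction (−∇h) has components (+0.0005359 E, +0.0004085 N).
Azimuth = atan2(E, N) = atan2(+0.0005359, +0.0004085) = 52.7° ≈ 053°.

053°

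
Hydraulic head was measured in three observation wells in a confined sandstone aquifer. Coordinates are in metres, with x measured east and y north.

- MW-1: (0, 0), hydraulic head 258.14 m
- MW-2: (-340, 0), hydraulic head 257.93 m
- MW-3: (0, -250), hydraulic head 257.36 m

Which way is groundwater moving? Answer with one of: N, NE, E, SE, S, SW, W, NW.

S

∂h/∂x = (257.93 − 258.14) / (-340 − 0) = +0.0006176
∂h/∂y = (257.36 − 258.14) / (-250 − 0) = +0.003120
Flow = −∇h = (-0.0006176 east, -0.003120 north), which points south.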